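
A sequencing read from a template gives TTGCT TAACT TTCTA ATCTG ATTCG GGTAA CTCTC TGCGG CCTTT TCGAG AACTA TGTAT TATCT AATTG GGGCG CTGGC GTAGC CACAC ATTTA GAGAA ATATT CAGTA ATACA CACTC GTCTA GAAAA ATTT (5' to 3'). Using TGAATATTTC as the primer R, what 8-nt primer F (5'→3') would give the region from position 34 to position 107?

5'-TCTGCGGC-3'

The reverse primer's reverse complement GAAATATTCA matches the template at positions 98–107; the product starts at position 34.
The forward primer is identical to the top strand over positions 34–41: TCTGCGGC.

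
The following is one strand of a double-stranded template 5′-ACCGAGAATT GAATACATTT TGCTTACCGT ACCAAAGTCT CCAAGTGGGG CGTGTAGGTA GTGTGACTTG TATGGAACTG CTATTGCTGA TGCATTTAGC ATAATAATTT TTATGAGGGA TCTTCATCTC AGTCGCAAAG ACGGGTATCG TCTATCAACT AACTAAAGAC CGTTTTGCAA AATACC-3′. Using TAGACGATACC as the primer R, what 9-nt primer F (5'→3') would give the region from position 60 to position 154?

The reverse primer's reverse complement GGTATCGTCTA matches the template at positions 144–154; the product starts at position 60.
The forward primer is identical to the top strand over positions 60–68: AGTGTGACT.

5'-AGTGTGACT-3'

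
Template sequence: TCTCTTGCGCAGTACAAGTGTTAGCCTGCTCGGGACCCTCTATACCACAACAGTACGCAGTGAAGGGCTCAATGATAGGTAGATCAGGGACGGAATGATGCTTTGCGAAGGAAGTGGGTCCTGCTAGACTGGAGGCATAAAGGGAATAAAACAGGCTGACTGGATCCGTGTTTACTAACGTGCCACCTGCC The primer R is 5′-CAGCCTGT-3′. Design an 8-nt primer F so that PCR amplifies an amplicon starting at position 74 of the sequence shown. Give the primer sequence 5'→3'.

5'-GATAGGTA-3'

The reverse primer's reverse complement ACAGGCTG matches the template at positions 151–158; the product starts at position 74.
The forward primer is identical to the top strand over positions 74–81: GATAGGTA.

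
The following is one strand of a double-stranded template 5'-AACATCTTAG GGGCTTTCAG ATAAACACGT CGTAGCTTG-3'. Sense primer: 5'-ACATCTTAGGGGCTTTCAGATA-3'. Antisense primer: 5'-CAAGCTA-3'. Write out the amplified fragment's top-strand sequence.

Forward primer ACATCTTAGGGGCTTTCAGATA is found on the top strand at positions 2–23.
Taking the reverse complement of CAAGCTA gives TAGCTTG, found at positions 33–39 on the template; the primer anneals here to the top strand with its 3' end pointing upstream.
The product is the template from position 2 through 39 (38 bp).

5'-ACATCTTAGGGGCTTTCAGATAAACACGTCGTAGCTTG-3'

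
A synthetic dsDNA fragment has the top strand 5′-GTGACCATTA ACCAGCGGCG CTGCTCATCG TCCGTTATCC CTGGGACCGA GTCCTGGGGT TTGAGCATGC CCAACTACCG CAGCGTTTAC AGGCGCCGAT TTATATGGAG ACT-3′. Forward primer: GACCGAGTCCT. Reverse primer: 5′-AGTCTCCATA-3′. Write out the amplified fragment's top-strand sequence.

Forward primer GACCGAGTCCT is found on the top strand at positions 45–55.
The reverse primer's reverse complement is TATGGAGACT, which matches the template at positions 104–113.
The product is the template from position 45 through 113 (69 bp).

5'-GACCGAGTCCTGGGGTTTGAGCATGCCCAACTACCGCAGCGTTTACAGGCGCCGATTTATATGGAGACT-3'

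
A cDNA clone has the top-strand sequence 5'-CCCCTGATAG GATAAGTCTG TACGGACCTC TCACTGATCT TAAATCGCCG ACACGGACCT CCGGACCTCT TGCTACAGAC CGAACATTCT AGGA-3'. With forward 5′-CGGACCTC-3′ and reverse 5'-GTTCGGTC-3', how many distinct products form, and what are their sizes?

The forward primer CGGACCTC matches the top strand at positions 23–30, 54–61, 62–69.
The reverse primer's reverse complement is GACCGAAC, matching at positions 78–85.
Each forward site pairs with the reverse site to give a product ending at position 85: sizes 63, 32, 24 bp.

Three products: 63 bp, 32 bp, 24 bp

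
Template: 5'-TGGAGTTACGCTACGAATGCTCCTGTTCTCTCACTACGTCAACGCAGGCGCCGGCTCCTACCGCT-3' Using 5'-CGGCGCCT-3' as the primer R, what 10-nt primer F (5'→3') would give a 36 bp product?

5'-TGCTCCTGTT-3'

The reverse primer's reverse complement AGGCGCCG matches the template at positions 46–53, so the product ends at position 53.
A 36 bp product then starts at position 53 − 36 + 1 = 18.
The forward primer is identical to the top strand there: TGCTCCTGTT.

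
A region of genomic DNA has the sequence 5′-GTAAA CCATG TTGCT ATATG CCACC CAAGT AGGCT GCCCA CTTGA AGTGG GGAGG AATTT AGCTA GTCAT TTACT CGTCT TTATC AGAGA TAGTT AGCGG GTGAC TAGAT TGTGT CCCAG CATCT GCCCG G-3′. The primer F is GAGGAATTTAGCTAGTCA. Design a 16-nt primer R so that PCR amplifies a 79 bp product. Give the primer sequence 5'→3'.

The forward primer binds at positions 52–69, so a 79 bp product ends at position 52 + 79 − 1 = 130.
The reverse primer anneals to the top strand over positions 115–130, i.e. to TCCCAGCATCTGCCCG.
Its sequence written 5'→3' is the reverse complement: CGGGCAGATGCTGGGA.

5'-CGGGCAGATGCTGGGA-3'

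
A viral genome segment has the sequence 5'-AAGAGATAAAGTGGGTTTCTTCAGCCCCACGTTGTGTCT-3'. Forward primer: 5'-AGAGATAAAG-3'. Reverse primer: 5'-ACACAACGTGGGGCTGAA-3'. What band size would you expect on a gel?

The forward primer matches the template at positions 2–11.
Reverse complement of the reverse primer: TTCAGCCCCACGTTGTGT. This occurs on the top strand at positions 20–37.
The product runs from position 2 to position 37, so its length is 37 − 2 + 1 = 36 bp.

36 bp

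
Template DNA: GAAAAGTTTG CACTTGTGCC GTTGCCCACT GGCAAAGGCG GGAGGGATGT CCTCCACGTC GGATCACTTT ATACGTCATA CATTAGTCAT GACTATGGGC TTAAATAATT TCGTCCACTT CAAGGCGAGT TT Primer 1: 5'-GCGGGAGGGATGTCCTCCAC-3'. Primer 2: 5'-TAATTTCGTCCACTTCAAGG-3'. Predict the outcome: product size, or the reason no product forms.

Primer 1 (GCGGGAGGGATGTCCTCCAC) matches the top strand at positions 38–57 (3' end points downstream).
Primer 2 (TAATTTCGTCCACTTCAAGG) also matches the top strand directly, at positions 106–125 — its reverse complement CCTTGAAGTGGACGAAATTA is not present.
Both primers anneal to the bottom strand with 3' ends pointing the same way, so neither can prime synthesis back toward the other.

No product — both primers anneal to the same strand and extend in the same direction.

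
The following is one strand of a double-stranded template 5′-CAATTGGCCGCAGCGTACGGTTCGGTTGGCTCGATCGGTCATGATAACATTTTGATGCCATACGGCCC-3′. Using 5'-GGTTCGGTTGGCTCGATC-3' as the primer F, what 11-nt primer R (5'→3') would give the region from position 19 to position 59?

5'-GGCATCAAAAT-3'

The product's 3' end on the top strand is position 59.
The reverse primer anneals to the top strand over positions 49–59, i.e. to ATTTTGATGCC.
Its sequence written 5'→3' is the reverse complement: GGCATCAAAAT.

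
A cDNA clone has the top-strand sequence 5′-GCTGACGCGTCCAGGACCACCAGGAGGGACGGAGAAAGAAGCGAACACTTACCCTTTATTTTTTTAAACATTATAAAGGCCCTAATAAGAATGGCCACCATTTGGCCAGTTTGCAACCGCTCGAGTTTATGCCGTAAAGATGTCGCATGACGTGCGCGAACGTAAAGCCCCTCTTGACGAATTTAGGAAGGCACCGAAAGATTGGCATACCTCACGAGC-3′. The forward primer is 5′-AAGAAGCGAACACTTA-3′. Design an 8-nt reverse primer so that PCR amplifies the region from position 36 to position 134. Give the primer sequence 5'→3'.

The product's 3' end on the top strand is position 134.
The reverse primer anneals to the top strand over positions 127–134, i.e. to TTATGCCG.
Its sequence written 5'→3' is the reverse complement: CGGCATAA.

5'-CGGCATAA-3'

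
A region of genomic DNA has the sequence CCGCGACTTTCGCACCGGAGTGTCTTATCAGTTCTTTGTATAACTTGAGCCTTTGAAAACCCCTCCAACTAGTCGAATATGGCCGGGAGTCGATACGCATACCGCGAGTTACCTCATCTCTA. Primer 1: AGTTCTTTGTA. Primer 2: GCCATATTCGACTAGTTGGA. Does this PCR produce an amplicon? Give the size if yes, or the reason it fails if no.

Primer 1 (AGTTCTTTGTA) matches the top strand at positions 30–40; it acts as a forward primer.
Primer 2's reverse complement is TCCAACTAGTCGAATATGGC, matching the top strand at positions 64–83; it acts as a reverse primer.
The 3' ends face each other across positions 30–83, giving a 54 bp product.

Yes — a 54 bp product.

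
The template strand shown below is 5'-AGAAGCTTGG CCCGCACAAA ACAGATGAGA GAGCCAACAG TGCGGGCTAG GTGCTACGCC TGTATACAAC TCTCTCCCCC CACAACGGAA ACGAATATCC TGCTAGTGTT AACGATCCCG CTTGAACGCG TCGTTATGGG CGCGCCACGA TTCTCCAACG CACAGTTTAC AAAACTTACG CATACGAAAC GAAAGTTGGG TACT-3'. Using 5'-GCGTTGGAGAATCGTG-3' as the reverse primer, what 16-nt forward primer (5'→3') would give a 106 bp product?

5'-ACGCCTGTATACAACT-3'

The reverse primer's reverse complement CACGATTCTCCAACGC matches the template at positions 146–161, so the product ends at position 161.
A 106 bp product then starts at position 161 − 106 + 1 = 56.
The forward primer is identical to the top strand there: ACGCCTGTATACAACT.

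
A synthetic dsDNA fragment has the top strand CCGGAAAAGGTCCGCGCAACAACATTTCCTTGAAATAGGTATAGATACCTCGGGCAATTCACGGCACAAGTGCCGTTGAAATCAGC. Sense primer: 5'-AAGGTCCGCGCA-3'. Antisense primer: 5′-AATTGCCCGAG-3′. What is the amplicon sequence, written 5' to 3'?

5'-AAGGTCCGCGCAACAACATTTCCTTGAAATAGGTATAGATACCTCGGGCAATT-3'

Forward primer AAGGTCCGCGCA is found on the top strand at positions 7–18.
Taking the reverse complement of AATTGCCCGAG gives CTCGGGCAATT, found at positions 49–59 on the template; the primer anneals here to the top strand with its 3' end pointing upstream.
The product is the template from position 7 through 59 (53 bp).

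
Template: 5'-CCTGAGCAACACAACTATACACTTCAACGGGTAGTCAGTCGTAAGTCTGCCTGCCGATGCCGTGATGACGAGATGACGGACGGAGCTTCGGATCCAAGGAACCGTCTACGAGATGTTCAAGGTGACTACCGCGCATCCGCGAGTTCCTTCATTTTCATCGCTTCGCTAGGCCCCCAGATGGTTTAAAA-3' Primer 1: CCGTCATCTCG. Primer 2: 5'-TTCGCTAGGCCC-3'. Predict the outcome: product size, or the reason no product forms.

Primer 1 (CCGTCATCTCG) has reverse complement CGAGATGACGG, which matches the top strand at positions 69–79; primer 1 anneals to the top strand there with its 3' end pointing upstream toward position 69.
Primer 2 (TTCGCTAGGCCC) matches the top strand directly at positions 162–173; it anneals to the bottom strand with its 3' end pointing downstream toward position 173.
The 3' ends diverge (primer 1 extends toward position 1, primer 2 toward position 188), so the primers never converge on a shared product.

No product — the primers' 3' ends point away from each other.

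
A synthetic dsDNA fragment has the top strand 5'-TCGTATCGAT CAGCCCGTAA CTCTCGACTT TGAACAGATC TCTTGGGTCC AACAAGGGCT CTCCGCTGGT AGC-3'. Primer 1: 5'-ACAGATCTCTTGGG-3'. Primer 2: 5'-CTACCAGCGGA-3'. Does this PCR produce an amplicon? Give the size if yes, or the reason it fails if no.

Yes — a 39 bp product.

Primer 1 (ACAGATCTCTTGGG) matches the top strand at positions 34–47; it acts as a forward primer.
Primer 2's reverse complement is TCCGCTGGTAG, matching the top strand at positions 62–72; it acts as a reverse primer.
The 3' ends face each other across positions 34–72, giving a 39 bp product.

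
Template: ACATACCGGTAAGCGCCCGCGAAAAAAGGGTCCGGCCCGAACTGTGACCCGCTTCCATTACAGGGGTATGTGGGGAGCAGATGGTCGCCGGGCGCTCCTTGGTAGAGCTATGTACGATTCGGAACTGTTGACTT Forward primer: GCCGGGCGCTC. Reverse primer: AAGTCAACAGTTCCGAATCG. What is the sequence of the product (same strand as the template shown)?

5'-GCCGGGCGCTCCTTGGTAGAGCTATGTACGATTCGGAACTGTTGACTT-3'

Scanning the template, GCCGGGCGCTC occurs at positions 87–97; this primer anneals to the bottom strand there with its 3' end pointing downstream.
Reverse complement of the reverse primer: CGATTCGGAACTGTTGACTT. This occurs on the top strand at positions 115–134.
The product is the template from position 87 through 134 (48 bp).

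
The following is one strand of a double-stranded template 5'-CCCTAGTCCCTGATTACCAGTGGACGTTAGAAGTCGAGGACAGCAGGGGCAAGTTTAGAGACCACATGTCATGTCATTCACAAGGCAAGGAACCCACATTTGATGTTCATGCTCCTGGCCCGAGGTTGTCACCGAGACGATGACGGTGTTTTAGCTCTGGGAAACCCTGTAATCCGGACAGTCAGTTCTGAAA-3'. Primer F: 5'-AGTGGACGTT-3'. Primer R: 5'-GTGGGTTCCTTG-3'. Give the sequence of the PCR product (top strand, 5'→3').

Forward primer AGTGGACGTT is found on the top strand at positions 19–28.
The reverse primer's reverse complement is CAAGGAACCCAC, which matches the template at positions 86–97.
The product is the template from position 19 through 97 (79 bp).

5'-AGTGGACGTTAGAAGTCGAGGACAGCAGGGGCAAGTTTAGAGACCACATGTCATGTCATTCACAAGGCAAGGAACCCAC-3'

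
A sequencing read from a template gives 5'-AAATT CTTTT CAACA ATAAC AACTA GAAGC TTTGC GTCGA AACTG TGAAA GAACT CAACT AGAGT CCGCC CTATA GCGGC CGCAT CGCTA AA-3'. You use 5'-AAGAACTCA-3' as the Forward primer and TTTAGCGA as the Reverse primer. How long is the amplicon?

44 bp

Scanning the template, AAGAACTCA occurs at positions 49–57; this primer anneals to the bottom strand there with its 3' end pointing downstream.
Reverse complement of the reverse primer: TCGCTAAA. This occurs on the top strand at positions 85–92.
Amplicon spans positions 49–92: 44 bp.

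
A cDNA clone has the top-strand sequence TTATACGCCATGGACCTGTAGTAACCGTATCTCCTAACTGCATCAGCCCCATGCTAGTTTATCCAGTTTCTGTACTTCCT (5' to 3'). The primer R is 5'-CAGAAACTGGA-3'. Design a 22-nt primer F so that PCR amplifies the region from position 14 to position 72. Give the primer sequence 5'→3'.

5'-ACCTGTAGTAACCGTATCTCCT-3'

The reverse primer's reverse complement TCCAGTTTCTG matches the template at positions 62–72; the product starts at position 14.
The forward primer is identical to the top strand over positions 14–35: ACCTGTAGTAACCGTATCTCCT.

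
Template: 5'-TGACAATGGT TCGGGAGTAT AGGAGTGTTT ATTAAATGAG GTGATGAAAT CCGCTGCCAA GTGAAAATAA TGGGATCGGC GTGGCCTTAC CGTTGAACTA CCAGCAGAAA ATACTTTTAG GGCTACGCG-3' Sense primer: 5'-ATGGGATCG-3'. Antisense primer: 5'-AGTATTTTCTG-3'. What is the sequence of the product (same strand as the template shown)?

5'-ATGGGATCGGCGTGGCCTTACCGTTGAACTACCAGCAGAAAATACT-3'

Forward primer ATGGGATCG is found on the top strand at positions 70–78.
Reverse complement of the reverse primer: CAGAAAATACT. This occurs on the top strand at positions 105–115.
The product is the template from position 70 through 115 (46 bp).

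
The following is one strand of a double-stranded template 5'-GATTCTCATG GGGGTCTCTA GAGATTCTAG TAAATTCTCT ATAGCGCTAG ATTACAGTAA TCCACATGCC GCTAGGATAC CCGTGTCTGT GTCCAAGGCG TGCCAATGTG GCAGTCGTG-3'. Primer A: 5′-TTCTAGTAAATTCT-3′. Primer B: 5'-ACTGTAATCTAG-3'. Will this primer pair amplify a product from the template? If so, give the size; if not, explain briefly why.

Primer A (TTCTAGTAAATTCT) matches the top strand at positions 25–38; it acts as a forward primer.
Primer B's reverse complement is CTAGATTACAGT, matching the top strand at positions 47–58; it acts as a reverse primer.
The 3' ends face each other across positions 25–58, giving a 34 bp product.

Yes — a 34 bp product.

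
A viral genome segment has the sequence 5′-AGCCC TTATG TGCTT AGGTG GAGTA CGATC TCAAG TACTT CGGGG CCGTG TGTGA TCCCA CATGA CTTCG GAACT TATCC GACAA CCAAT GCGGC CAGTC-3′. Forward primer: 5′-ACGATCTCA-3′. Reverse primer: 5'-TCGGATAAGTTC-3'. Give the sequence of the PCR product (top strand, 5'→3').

Forward primer ACGATCTCA is found on the top strand at positions 25–33.
Reverse complement of the reverse primer: GAACTTATCCGA. This occurs on the top strand at positions 71–82.
The product is the template from position 25 through 82 (58 bp).

5'-ACGATCTCAAGTACTTCGGGGCCGTGTGTGATCCCACATGACTTCGGAACTTATCCGA-3'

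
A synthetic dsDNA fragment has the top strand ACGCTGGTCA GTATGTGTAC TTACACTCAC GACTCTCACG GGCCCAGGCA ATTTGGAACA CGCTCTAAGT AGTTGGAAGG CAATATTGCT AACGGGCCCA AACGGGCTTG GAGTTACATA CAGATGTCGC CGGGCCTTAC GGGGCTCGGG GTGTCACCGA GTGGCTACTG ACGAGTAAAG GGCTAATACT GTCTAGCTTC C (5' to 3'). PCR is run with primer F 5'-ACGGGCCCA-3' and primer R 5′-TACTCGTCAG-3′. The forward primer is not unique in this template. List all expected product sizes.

The forward primer ACGGGCCCA matches the top strand at positions 38–46, 92–100.
The reverse primer's reverse complement is CTGACGAGTA, matching at positions 168–177.
Each forward site pairs with the reverse site to give a product ending at position 177: sizes 140, 86 bp.

140 bp, 86 bp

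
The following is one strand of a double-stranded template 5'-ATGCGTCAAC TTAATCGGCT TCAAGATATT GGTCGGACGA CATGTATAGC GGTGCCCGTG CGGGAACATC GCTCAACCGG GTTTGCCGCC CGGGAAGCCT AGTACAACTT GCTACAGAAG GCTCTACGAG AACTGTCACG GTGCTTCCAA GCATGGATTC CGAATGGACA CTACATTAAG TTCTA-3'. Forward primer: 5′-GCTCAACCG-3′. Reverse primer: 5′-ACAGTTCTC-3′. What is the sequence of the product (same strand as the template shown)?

Scanning the template, GCTCAACCG occurs at positions 71–79; this primer anneals to the bottom strand there with its 3' end pointing downstream.
Taking the reverse complement of ACAGTTCTC gives GAGAACTGT, found at positions 128–136 on the template; the primer anneals here to the top strand with its 3' end pointing upstream.
The product is the template from position 71 through 136 (66 bp).

5'-GCTCAACCGGGTTTGCCGCCCGGGAAGCCTAGTACAACTTGCTACAGAAGGCTCTACGAGAACTGT-3'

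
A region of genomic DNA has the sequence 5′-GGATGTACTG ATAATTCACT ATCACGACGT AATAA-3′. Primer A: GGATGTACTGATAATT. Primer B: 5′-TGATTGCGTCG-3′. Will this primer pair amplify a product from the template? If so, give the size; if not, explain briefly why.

No product — primer B has no binding site in the template.

Primer B (TGATTGCGTCG) does not match the top strand, and its reverse complement CGACGCAATCA does not match either.
With no annealing site for primer B, no amplification occurs.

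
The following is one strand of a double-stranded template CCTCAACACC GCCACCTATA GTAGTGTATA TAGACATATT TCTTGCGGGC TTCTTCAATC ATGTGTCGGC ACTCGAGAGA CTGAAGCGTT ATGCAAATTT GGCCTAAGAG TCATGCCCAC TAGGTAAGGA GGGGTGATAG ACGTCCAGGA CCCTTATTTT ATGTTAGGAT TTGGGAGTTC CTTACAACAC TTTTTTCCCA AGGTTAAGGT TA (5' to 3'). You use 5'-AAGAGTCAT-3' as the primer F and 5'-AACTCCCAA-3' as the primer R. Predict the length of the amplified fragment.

74 bp

Scanning the template, AAGAGTCAT occurs at positions 106–114; this primer anneals to the bottom strand there with its 3' end pointing downstream.
Taking the reverse complement of AACTCCCAA gives TTGGGAGTT, found at positions 171–179 on the template; the primer anneals here to the top strand with its 3' end pointing upstream.
The product runs from position 106 to position 179, so its length is 179 − 106 + 1 = 74 bp.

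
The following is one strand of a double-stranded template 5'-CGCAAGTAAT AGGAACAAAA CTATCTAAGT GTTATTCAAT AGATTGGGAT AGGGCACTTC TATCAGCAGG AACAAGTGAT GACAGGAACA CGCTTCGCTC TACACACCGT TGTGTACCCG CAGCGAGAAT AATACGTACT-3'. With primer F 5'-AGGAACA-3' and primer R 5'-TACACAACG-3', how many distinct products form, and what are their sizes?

The forward primer AGGAACA matches the top strand at positions 11–17, 68–74, 84–90.
The reverse primer's reverse complement is CGTTGTGTA, matching at positions 108–116.
Each forward site pairs with the reverse site to give a product ending at position 116: sizes 106, 49, 33 bp.

Three products: 106 bp, 49 bp, 33 bp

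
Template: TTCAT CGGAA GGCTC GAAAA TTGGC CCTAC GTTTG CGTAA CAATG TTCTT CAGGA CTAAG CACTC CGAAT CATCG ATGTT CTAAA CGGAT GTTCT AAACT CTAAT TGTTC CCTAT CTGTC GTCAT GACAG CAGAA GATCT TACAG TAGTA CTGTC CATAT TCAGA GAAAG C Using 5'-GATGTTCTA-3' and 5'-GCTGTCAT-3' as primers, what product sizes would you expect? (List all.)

The forward primer GATGTTCTA matches the top strand at positions 75–83, 88–96.
The reverse primer's reverse complement is ATGACAGC, matching at positions 124–131.
Each forward site pairs with the reverse site to give a product ending at position 131: sizes 57, 44 bp.

57 bp, 44 bp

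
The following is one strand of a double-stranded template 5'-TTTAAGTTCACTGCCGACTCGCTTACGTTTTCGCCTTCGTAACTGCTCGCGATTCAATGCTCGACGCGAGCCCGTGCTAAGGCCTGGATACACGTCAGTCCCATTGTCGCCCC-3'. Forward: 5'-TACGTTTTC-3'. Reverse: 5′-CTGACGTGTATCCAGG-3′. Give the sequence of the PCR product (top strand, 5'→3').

The forward primer matches the template at positions 24–32.
The reverse primer's reverse complement is CCTGGATACACGTCAG, which matches the template at positions 83–98.
The product is the template from position 24 through 98 (75 bp).

5'-TACGTTTTCGCCTTCGTAACTGCTCGCGATTCAATGCTCGACGCGAGCCCGTGCTAAGGCCTGGATACACGTCAG-3'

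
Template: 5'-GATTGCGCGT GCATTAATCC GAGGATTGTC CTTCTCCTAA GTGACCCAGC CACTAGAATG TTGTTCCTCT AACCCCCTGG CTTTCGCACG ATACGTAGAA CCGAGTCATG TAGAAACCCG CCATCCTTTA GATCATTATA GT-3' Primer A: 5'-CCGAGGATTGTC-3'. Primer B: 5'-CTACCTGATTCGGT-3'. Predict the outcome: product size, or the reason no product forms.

No product — primer B has no binding site in the template.

Primer B (CTACCTGATTCGGT) does not match the top strand, and its reverse complement ACCGAATCAGGTAG does not match either.
With no annealing site for primer B, no amplification occurs.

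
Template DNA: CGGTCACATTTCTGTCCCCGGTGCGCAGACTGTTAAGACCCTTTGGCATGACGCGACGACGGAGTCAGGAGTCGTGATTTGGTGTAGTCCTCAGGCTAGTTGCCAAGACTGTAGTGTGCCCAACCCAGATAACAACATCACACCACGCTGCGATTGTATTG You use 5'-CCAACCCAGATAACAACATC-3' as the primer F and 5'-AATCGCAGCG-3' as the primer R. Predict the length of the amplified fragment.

36 bp

Scanning the template, CCAACCCAGATAACAACATC occurs at positions 120–139; this primer anneals to the bottom strand there with its 3' end pointing downstream.
Taking the reverse complement of AATCGCAGCG gives CGCTGCGATT, found at positions 146–155 on the template; the primer anneals here to the top strand with its 3' end pointing upstream.
Product length = (reverse-primer end) − (forward-primer start) + 1 = 155 − 120 + 1 = 36 bp.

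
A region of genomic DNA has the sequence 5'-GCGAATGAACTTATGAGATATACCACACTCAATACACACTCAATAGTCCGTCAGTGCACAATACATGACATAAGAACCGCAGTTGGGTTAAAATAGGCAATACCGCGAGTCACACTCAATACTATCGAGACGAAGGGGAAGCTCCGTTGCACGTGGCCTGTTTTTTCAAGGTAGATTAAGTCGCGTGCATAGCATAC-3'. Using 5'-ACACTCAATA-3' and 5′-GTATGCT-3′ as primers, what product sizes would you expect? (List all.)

173 bp, 162 bp, 86 bp

The forward primer ACACTCAATA matches the top strand at positions 25–34, 36–45, 112–121.
The reverse primer's reverse complement is AGCATAC, matching at positions 191–197.
Each forward site pairs with the reverse site to give a product ending at position 197: sizes 173, 162, 86 bp.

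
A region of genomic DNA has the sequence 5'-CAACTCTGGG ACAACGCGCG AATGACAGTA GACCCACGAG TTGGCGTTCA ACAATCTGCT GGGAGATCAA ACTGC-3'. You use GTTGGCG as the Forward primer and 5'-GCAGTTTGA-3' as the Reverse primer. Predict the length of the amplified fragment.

36 bp

Forward primer GTTGGCG is found on the top strand at positions 40–46.
Taking the reverse complement of GCAGTTTGA gives TCAAACTGC, found at positions 67–75 on the template; the primer anneals here to the top strand with its 3' end pointing upstream.
Amplicon spans positions 40–75: 36 bp.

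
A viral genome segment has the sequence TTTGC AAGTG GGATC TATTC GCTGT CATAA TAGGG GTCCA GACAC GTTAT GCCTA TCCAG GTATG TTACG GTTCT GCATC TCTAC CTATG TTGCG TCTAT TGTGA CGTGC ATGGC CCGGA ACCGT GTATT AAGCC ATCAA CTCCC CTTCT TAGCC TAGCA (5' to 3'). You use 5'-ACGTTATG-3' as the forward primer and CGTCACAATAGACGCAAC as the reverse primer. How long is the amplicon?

64 bp

The forward primer matches the template at positions 44–51.
The reverse primer's reverse complement is GTTGCGTCTATTGTGACG, which matches the template at positions 90–107.
Amplicon spans positions 44–107: 64 bp.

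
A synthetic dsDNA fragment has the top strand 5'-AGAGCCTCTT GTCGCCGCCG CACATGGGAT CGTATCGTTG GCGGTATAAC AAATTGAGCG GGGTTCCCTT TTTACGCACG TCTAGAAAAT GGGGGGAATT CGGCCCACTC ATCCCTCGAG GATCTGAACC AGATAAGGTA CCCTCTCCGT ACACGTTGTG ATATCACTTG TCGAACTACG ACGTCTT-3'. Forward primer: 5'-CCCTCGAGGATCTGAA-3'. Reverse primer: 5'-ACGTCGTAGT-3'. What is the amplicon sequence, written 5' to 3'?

5'-CCCTCGAGGATCTGAACCAGATAAGGTACCCTCTCCGTACACGTTGTGATATCACTTGTCGAACTACGACGT-3'

The forward primer matches the template at positions 113–128.
The reverse primer's reverse complement is ACTACGACGT, which matches the template at positions 175–184.
The product is the template from position 113 through 184 (72 bp).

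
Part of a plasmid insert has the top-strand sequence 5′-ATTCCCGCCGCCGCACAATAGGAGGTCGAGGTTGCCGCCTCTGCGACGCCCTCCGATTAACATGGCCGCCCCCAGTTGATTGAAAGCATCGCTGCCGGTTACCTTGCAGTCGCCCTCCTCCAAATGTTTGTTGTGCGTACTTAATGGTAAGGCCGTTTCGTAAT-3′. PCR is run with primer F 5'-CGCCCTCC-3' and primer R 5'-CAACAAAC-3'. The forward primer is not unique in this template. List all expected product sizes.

The forward primer CGCCCTCC matches the top strand at positions 47–54, 111–118.
The reverse primer's reverse complement is GTTTGTTG, matching at positions 126–133.
Each forward site pairs with the reverse site to give a product ending at position 133: sizes 87, 23 bp.

87 bp, 23 bp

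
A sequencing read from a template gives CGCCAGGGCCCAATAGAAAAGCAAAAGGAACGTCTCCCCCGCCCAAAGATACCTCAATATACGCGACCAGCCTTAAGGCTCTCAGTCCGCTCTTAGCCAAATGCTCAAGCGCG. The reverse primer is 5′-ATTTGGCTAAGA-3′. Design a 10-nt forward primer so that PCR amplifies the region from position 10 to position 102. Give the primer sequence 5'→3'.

The reverse primer's reverse complement TCTTAGCCAAAT matches the template at positions 91–102; the product starts at position 10.
The forward primer is identical to the top strand over positions 10–19: CCAATAGAAA.

5'-CCAATAGAAA-3'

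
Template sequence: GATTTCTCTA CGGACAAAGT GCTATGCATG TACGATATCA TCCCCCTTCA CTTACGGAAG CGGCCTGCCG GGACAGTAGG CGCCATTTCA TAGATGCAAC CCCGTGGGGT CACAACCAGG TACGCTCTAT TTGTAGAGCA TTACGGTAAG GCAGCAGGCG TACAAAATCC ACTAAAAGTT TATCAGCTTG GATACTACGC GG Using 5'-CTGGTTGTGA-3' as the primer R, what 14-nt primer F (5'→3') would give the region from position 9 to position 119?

The reverse primer's reverse complement TCACAACCAG matches the template at positions 110–119; the product starts at position 9.
The forward primer is identical to the top strand over positions 9–22: TACGGACAAAGTGC.

5'-TACGGACAAAGTGC-3'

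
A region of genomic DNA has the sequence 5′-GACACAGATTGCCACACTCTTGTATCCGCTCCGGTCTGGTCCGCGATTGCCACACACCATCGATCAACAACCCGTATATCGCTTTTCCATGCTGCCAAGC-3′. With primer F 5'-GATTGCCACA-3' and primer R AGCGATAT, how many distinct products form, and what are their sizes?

The forward primer GATTGCCACA matches the top strand at positions 7–16, 45–54.
The reverse primer's reverse complement is ATATCGCT, matching at positions 76–83.
Each forward site pairs with the reverse site to give a product ending at position 83: sizes 77, 39 bp.

Two products: 77 bp, 39 bp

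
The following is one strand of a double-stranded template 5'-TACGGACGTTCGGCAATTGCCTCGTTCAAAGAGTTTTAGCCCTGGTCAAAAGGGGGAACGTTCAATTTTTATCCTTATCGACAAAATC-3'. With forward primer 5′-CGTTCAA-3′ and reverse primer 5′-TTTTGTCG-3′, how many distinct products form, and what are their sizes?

The forward primer CGTTCAA matches the top strand at positions 23–29, 59–65.
The reverse primer's reverse complement is CGACAAAA, matching at positions 79–86.
Each forward site pairs with the reverse site to give a product ending at position 86: sizes 64, 28 bp.

Two products: 64 bp, 28 bp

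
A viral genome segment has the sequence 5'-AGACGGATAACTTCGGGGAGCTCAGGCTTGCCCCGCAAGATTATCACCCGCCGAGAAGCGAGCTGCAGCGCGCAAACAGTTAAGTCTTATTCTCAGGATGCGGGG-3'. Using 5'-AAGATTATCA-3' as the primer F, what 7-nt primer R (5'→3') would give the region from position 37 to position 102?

The product's 3' end on the top strand is position 102.
The reverse primer anneals to the top strand over positions 96–102, i.e. to GGATGCG.
Its sequence written 5'→3' is the reverse complement: CGCATCC.

5'-CGCATCC-3'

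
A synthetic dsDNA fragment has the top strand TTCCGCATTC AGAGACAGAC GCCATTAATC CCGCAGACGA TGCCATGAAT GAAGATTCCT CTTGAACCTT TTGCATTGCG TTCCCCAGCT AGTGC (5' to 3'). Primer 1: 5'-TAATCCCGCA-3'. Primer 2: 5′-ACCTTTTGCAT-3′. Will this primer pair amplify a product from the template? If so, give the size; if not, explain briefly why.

Primer 1 (TAATCCCGCA) matches the top strand at positions 26–35 (3' end points downstream).
Primer 2 (ACCTTTTGCAT) also matches the top strand directly, at positions 66–76 — its reverse complement ATGCAAAAGGT is not present.
Both primers anneal to the bottom strand with 3' ends pointing the same way, so neither can prime synthesis back toward the other.

No product — both primers anneal to the same strand and extend in the same direction.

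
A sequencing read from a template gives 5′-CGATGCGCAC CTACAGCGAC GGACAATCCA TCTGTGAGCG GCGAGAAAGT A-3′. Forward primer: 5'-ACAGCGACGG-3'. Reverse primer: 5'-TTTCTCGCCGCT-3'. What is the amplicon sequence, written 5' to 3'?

The forward primer matches the template at positions 13–22.
Reverse complement of the reverse primer: AGCGGCGAGAAA. This occurs on the top strand at positions 37–48.
The product is the template from position 13 through 48 (36 bp).

5'-ACAGCGACGGACAATCCATCTGTGAGCGGCGAGAAA-3'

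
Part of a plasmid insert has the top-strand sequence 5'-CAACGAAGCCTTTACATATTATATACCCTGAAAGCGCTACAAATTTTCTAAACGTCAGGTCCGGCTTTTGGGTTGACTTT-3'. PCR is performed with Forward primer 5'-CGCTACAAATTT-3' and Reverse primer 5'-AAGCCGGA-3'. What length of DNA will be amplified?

Forward primer CGCTACAAATTT is found on the top strand at positions 35–46.
Taking the reverse complement of AAGCCGGA gives TCCGGCTT, found at positions 60–67 on the template; the primer anneals here to the top strand with its 3' end pointing upstream.
Amplicon spans positions 35–67: 33 bp.

33 bp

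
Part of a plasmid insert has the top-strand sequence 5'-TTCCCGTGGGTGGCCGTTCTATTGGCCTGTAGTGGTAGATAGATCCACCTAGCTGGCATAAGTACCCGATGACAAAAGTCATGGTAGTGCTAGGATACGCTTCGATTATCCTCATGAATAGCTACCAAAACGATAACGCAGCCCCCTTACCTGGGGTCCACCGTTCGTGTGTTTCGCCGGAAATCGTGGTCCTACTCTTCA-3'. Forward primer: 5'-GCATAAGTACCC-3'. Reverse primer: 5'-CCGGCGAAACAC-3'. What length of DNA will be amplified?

125 bp

Forward primer GCATAAGTACCC is found on the top strand at positions 56–67.
Taking the reverse complement of CCGGCGAAACAC gives GTGTTTCGCCGG, found at positions 169–180 on the template; the primer anneals here to the top strand with its 3' end pointing upstream.
The product runs from position 56 to position 180, so its length is 180 − 56 + 1 = 125 bp.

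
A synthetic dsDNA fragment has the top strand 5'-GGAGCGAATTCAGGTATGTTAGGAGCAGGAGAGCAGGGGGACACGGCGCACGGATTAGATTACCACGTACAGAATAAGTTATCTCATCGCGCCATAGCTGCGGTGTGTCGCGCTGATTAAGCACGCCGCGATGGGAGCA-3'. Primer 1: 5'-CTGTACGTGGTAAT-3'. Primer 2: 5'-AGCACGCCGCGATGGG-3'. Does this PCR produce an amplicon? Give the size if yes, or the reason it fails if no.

Primer 1 (CTGTACGTGGTAAT) has reverse complement ATTACCACGTACAG, which matches the top strand at positions 59–72; primer 1 anneals to the top strand there with its 3' end pointing upstream toward position 59.
Primer 2 (AGCACGCCGCGATGGG) matches the top strand directly at positions 120–135; it anneals to the bottom strand with its 3' end pointing downstream toward position 135.
The 3' ends diverge (primer 1 extends toward position 1, primer 2 toward position 139), so the primers never converge on a shared product.

No product — the primers' 3' ends point away from each other.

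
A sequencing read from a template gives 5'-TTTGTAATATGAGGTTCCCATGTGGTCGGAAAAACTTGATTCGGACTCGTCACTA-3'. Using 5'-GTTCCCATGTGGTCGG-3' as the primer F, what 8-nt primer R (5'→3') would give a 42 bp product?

The forward primer binds at positions 14–29, so a 42 bp product ends at position 14 + 42 − 1 = 55.
The reverse primer anneals to the top strand over positions 48–55, i.e. to CGTCACTA.
Its sequence written 5'→3' is the reverse complement: TAGTGACG.

5'-TAGTGACG-3'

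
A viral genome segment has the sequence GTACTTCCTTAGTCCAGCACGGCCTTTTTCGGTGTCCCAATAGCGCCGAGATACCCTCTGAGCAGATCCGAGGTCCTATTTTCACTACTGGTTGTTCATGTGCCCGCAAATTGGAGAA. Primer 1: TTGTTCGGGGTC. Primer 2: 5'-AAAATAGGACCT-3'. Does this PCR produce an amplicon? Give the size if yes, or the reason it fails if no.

No product — primer 1 has no binding site in the template.

Primer 1 (TTGTTCGGGGTC) does not match the top strand, and its reverse complement GACCCCGAACAA does not match either.
With no annealing site for primer 1, no amplification occurs.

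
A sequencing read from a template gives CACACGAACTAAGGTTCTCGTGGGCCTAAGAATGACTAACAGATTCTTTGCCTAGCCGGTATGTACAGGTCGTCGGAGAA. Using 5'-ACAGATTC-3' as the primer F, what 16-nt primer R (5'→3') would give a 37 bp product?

5'-CGACGACCTGTACATA-3'

The forward primer binds at positions 39–46, so a 37 bp product ends at position 39 + 37 − 1 = 75.
The reverse primer anneals to the top strand over positions 60–75, i.e. to TATGTACAGGTCGTCG.
Its sequence written 5'→3' is the reverse complement: CGACGACCTGTACATA.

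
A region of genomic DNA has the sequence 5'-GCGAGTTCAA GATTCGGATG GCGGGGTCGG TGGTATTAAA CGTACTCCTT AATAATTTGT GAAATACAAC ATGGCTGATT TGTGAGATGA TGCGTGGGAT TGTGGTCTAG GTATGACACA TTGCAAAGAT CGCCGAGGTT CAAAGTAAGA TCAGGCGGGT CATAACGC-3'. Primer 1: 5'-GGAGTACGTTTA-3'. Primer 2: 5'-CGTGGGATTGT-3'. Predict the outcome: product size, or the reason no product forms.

Primer 1 (GGAGTACGTTTA) has reverse complement TAAACGTACTCC, which matches the top strand at positions 37–48; primer 1 anneals to the top strand there with its 3' end pointing upstream toward position 37.
Primer 2 (CGTGGGATTGT) matches the top strand directly at positions 93–103; it anneals to the bottom strand with its 3' end pointing downstream toward position 103.
The 3' ends diverge (primer 1 extends toward position 1, primer 2 toward position 168), so the primers never converge on a shared product.

No product — the primers' 3' ends point away from each other.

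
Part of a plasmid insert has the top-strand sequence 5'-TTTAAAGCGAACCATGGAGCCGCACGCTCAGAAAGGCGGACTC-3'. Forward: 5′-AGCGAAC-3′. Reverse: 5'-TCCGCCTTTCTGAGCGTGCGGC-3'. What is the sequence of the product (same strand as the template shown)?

5'-AGCGAACCATGGAGCCGCACGCTCAGAAAGGCGGA-3'

Forward primer AGCGAAC is found on the top strand at positions 6–12.
Taking the reverse complement of TCCGCCTTTCTGAGCGTGCGGC gives GCCGCACGCTCAGAAAGGCGGA, found at positions 19–40 on the template; the primer anneals here to the top strand with its 3' end pointing upstream.
The product is the template from position 6 through 40 (35 bp).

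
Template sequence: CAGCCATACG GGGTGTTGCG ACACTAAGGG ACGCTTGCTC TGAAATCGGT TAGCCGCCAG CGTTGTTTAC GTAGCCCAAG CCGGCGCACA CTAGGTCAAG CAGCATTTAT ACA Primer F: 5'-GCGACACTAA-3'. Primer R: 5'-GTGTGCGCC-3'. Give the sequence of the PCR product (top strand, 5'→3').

Forward primer GCGACACTAA is found on the top strand at positions 18–27.
The reverse primer's reverse complement is GGCGCACAC, which matches the template at positions 83–91.
The product is the template from position 18 through 91 (74 bp).

5'-GCGACACTAAGGGACGCTTGCTCTGAAATCGGTTAGCCGCCAGCGTTGTTTACGTAGCCCAAGCCGGCGCACAC-3'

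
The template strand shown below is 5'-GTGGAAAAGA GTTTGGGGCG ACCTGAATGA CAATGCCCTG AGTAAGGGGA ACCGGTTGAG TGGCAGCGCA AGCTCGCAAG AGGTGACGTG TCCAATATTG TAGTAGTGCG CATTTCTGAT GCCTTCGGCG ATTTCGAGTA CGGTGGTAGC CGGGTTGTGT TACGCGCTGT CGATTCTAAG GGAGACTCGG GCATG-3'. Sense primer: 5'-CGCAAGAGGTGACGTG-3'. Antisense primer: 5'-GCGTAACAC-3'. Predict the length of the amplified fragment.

91 bp

The forward primer matches the template at positions 75–90.
Taking the reverse complement of GCGTAACAC gives GTGTTACGC, found at positions 157–165 on the template; the primer anneals here to the top strand with its 3' end pointing upstream.
Product length = (reverse-primer end) − (forward-primer start) + 1 = 165 − 75 + 1 = 91 bp.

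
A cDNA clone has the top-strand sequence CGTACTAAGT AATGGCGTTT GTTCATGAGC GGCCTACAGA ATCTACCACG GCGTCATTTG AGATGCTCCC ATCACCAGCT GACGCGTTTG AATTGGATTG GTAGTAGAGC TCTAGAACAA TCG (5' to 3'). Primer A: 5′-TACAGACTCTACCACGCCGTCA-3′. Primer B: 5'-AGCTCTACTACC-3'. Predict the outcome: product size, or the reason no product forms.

Primer A (TACAGACTCTACCACGCCGTCA) does not match the top strand, and its reverse complement TGACGGCGTGGTAGAGTCTGTA does not match either.
With no annealing site for primer A, no amplification occurs.

No product — primer A has no binding site in the template.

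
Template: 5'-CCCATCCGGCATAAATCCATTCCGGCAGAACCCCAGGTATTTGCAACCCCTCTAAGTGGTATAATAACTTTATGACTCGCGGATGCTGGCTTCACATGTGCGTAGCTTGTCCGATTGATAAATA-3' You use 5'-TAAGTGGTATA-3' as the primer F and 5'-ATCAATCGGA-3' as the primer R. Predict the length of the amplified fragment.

Scanning the template, TAAGTGGTATA occurs at positions 53–63; this primer anneals to the bottom strand there with its 3' end pointing downstream.
Taking the reverse complement of ATCAATCGGA gives TCCGATTGAT, found at positions 110–119 on the template; the primer anneals here to the top strand with its 3' end pointing upstream.
Product length = (reverse-primer end) − (forward-primer start) + 1 = 119 − 53 + 1 = 67 bp.

67 bp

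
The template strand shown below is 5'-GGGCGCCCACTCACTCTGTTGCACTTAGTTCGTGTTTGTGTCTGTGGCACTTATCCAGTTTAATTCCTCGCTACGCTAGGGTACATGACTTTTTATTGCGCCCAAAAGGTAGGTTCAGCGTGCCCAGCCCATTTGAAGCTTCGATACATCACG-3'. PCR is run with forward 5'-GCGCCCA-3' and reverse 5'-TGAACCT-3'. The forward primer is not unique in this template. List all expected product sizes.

The forward primer GCGCCCA matches the top strand at positions 3–9, 98–104.
The reverse primer's reverse complement is AGGTTCA, matching at positions 111–117.
Each forward site pairs with the reverse site to give a product ending at position 117: sizes 115, 20 bp.

115 bp, 20 bp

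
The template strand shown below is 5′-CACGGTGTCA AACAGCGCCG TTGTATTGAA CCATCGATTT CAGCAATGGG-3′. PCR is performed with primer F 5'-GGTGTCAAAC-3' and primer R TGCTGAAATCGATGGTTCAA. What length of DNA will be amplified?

The forward primer matches the template at positions 4–13.
Taking the reverse complement of TGCTGAAATCGATGGTTCAA gives TTGAACCATCGATTTCAGCA, found at positions 26–45 on the template; the primer anneals here to the top strand with its 3' end pointing upstream.
The product runs from position 4 to position 45, so its length is 45 − 4 + 1 = 42 bp.

42 bp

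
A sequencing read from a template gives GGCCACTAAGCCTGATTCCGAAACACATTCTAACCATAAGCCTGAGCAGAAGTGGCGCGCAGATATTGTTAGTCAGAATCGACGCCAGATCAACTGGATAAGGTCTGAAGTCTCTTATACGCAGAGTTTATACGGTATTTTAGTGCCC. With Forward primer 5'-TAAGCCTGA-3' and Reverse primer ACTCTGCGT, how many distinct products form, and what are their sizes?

Two products: 121 bp, 91 bp

The forward primer TAAGCCTGA matches the top strand at positions 7–15, 37–45.
The reverse primer's reverse complement is ACGCAGAGT, matching at positions 119–127.
Each forward site pairs with the reverse site to give a product ending at position 127: sizes 121, 91 bp.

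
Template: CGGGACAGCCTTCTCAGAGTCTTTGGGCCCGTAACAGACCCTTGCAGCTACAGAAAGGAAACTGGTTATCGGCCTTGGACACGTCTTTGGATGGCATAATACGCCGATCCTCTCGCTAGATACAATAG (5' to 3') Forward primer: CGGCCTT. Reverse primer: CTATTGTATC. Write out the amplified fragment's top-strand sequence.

The forward primer matches the template at positions 70–76.
Reverse complement of the reverse primer: GATACAATAG. This occurs on the top strand at positions 119–128.
The product is the template from position 70 through 128 (59 bp).

5'-CGGCCTTGGACACGTCTTTGGATGGCATAATACGCCGATCCTCTCGCTAGATACAATAG-3'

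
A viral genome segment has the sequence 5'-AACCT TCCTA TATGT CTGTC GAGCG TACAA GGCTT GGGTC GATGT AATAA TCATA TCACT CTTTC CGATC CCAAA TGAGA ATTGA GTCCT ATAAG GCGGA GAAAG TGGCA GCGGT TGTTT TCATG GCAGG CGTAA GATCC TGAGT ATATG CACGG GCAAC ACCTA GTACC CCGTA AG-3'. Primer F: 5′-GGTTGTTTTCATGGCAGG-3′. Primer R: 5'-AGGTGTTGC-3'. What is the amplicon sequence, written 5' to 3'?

Forward primer GGTTGTTTTCATGGCAGG is found on the top strand at positions 113–130.
Taking the reverse complement of AGGTGTTGC gives GCAACACCT, found at positions 156–164 on the template; the primer anneals here to the top strand with its 3' end pointing upstream.
The product is the template from position 113 through 164 (52 bp).

5'-GGTTGTTTTCATGGCAGGCGTAAGATCCTGAGTATATGCACGGGCAACACCT-3'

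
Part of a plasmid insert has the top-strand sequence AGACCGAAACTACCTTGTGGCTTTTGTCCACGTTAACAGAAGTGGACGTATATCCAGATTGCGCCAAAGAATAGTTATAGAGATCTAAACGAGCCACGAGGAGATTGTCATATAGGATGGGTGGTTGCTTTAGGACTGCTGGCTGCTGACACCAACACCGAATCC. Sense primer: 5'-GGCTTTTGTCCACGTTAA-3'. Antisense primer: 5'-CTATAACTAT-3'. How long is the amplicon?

Scanning the template, GGCTTTTGTCCACGTTAA occurs at positions 19–36; this primer anneals to the bottom strand there with its 3' end pointing downstream.
Reverse complement of the reverse primer: ATAGTTATAG. This occurs on the top strand at positions 71–80.
Amplicon spans positions 19–80: 62 bp.

62 bp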